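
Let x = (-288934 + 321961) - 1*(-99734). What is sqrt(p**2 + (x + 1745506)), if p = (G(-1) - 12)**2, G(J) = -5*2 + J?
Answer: 2*sqrt(539527) ≈ 1469.1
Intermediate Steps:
G(J) = -10 + J
p = 529 (p = ((-10 - 1) - 12)**2 = (-11 - 12)**2 = (-23)**2 = 529)
x = 132761 (x = 33027 + 99734 = 132761)
sqrt(p**2 + (x + 1745506)) = sqrt(529**2 + (132761 + 1745506)) = sqrt(279841 + 1878267) = sqrt(2158108) = 2*sqrt(539527)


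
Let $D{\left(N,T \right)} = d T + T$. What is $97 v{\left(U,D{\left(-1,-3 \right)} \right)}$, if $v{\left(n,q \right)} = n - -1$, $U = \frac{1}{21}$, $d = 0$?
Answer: $\frac{2134}{21} \approx 101.62$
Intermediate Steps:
$U = \frac{1}{21} \approx 0.047619$
$D{\left(N,T \right)} = T$ ($D{\left(N,T \right)} = 0 T + T = 0 + T = T$)
$v{\left(n,q \right)} = 1 + n$ ($v{\left(n,q \right)} = n + 1 = 1 + n$)
$97 v{\left(U,D{\left(-1,-3 \right)} \right)} = 97 \left(1 + \frac{1}{21}\right) = 97 \cdot \frac{22}{21} = \frac{2134}{21}$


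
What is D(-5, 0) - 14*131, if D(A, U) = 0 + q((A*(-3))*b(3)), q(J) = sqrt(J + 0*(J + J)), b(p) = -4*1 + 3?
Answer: -1834 + I*sqrt(15) ≈ -1834.0 + 3.873*I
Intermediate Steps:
b(p) = -1 (b(p) = -4 + 3 = -1)
q(J) = sqrt(J) (q(J) = sqrt(J + 0*(2*J)) = sqrt(J + 0) = sqrt(J))
D(A, U) = sqrt(3)*sqrt(A) (D(A, U) = 0 + sqrt((A*(-3))*(-1)) = 0 + sqrt(-3*A*(-1)) = 0 + sqrt(3*A) = 0 + sqrt(3)*sqrt(A) = sqrt(3)*sqrt(A))
D(-5, 0) - 14*131 = sqrt(3)*sqrt(-5) - 14*131 = sqrt(3)*(I*sqrt(5)) - 1834 = I*sqrt(15) - 1834 = -1834 + I*sqrt(15)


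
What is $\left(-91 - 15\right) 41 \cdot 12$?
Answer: $-52152$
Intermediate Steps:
$\left(-91 - 15\right) 41 \cdot 12 = \left(-106\right) 492 = -52152$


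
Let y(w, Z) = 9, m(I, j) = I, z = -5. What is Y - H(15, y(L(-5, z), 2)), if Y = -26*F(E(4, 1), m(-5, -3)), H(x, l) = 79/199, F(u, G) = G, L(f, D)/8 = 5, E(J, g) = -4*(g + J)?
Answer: 25791/199 ≈ 129.60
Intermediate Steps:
E(J, g) = -4*J - 4*g (E(J, g) = -4*(J + g) = -4*J - 4*g)
L(f, D) = 40 (L(f, D) = 8*5 = 40)
H(x, l) = 79/199 (H(x, l) = 79*(1/199) = 79/199)
Y = 130 (Y = -26*(-5) = 130)
Y - H(15, y(L(-5, z), 2)) = 130 - 1*79/199 = 130 - 79/199 = 25791/199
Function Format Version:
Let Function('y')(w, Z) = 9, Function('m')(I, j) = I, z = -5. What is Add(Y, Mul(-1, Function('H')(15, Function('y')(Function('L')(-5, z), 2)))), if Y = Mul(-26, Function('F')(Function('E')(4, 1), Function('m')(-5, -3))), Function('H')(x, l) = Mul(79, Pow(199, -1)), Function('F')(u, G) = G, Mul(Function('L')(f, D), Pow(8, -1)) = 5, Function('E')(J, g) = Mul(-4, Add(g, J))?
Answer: Rational(25791, 199) ≈ 129.60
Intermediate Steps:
Function('E')(J, g) = Add(Mul(-4, J), Mul(-4, g)) (Function('E')(J, g) = Mul(-4, Add(J, g)) = Add(Mul(-4, J), Mul(-4, g)))
Function('L')(f, D) = 40 (Function('L')(f, D) = Mul(8, 5) = 40)
Function('H')(x, l) = Rational(79, 199) (Function('H')(x, l) = Mul(79, Rational(1, 199)) = Rational(79, 199))
Y = 130 (Y = Mul(-26, -5) = 130)
Add(Y, Mul(-1, Function('H')(15, Function('y')(Function('L')(-5, z), 2)))) = Add(130, Mul(-1, Rational(79, 199))) = Add(130, Rational(-79, 199)) = Rational(25791, 199)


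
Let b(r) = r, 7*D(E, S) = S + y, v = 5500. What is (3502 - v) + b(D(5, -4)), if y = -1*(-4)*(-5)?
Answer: -14010/7 ≈ -2001.4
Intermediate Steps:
y = -20 (y = 4*(-5) = -20)
D(E, S) = -20/7 + S/7 (D(E, S) = (S - 20)/7 = (-20 + S)/7 = -20/7 + S/7)
(3502 - v) + b(D(5, -4)) = (3502 - 1*5500) + (-20/7 + (⅐)*(-4)) = (3502 - 5500) + (-20/7 - 4/7) = -1998 - 24/7 = -14010/7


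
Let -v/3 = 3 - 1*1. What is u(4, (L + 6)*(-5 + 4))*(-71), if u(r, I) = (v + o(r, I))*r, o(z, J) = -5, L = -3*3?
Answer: 3124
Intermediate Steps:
L = -9
v = -6 (v = -3*(3 - 1*1) = -3*(3 - 1) = -3*2 = -6)
u(r, I) = -11*r (u(r, I) = (-6 - 5)*r = -11*r)
u(4, (L + 6)*(-5 + 4))*(-71) = -11*4*(-71) = -44*(-71) = 3124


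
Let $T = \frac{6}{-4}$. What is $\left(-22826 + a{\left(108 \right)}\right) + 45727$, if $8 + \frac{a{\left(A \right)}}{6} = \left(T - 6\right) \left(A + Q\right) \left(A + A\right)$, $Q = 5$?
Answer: $-1075507$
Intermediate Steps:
$T = - \frac{3}{2}$ ($T = 6 \left(- \frac{1}{4}\right) = - \frac{3}{2} \approx -1.5$)
$a{\left(A \right)} = -48 - 90 A \left(5 + A\right)$ ($a{\left(A \right)} = -48 + 6 \left(- \frac{3}{2} - 6\right) \left(A + 5\right) \left(A + A\right) = -48 + 6 \left(- \frac{15 \left(5 + A\right) 2 A}{2}\right) = -48 + 6 \left(- \frac{15 \cdot 2 A \left(5 + A\right)}{2}\right) = -48 + 6 \left(- 15 A \left(5 + A\right)\right) = -48 - 90 A \left(5 + A\right)$)
$\left(-22826 + a{\left(108 \right)}\right) + 45727 = \left(-22826 - \left(48648 + 1049760\right)\right) + 45727 = \left(-22826 - 1098408\right) + 45727 = -1121234 + 45727 = -1075507$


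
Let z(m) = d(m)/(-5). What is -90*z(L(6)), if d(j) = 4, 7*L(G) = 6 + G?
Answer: 72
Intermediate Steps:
L(G) = 6/7 + G/7 (L(G) = (6 + G)/7 = 6/7 + G/7)
z(m) = -4/5 (z(m) = 4/(-5) = 4*(-1/5) = -4/5)
-90*z(L(6)) = -90*(-4/5) = 72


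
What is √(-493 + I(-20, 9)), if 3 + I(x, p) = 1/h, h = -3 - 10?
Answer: I*√83837/13 ≈ 22.273*I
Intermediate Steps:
h = -13
I(x, p) = -40/13 (I(x, p) = -3 + 1/(-13) = -3 - 1/13 = -40/13)
√(-493 + I(-20, 9)) = √(-493 - 40/13) = √(-6449/13) = I*√83837/13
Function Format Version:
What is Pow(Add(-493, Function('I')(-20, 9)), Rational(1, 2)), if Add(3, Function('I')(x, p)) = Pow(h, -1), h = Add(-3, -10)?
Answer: Mul(Rational(1, 13), I, Pow(83837, Rational(1, 2))) ≈ Mul(22.273, I)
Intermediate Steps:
h = -13
Function('I')(x, p) = Rational(-40, 13) (Function('I')(x, p) = Add(-3, Pow(-13, -1)) = Add(-3, Rational(-1, 13)) = Rational(-40, 13))
Pow(Add(-493, Function('I')(-20, 9)), Rational(1, 2)) = Pow(Add(-493, Rational(-40, 13)), Rational(1, 2)) = Pow(Rational(-6449, 13), Rational(1, 2)) = Mul(Rational(1, 13), I, Pow(83837, Rational(1, 2)))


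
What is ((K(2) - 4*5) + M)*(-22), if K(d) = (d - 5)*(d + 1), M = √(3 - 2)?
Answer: 616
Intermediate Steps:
M = 1 (M = √1 = 1)
K(d) = (1 + d)*(-5 + d) (K(d) = (-5 + d)*(1 + d) = (1 + d)*(-5 + d))
((K(2) - 4*5) + M)*(-22) = (((-5 + 2² - 4*2) - 4*5) + 1)*(-22) = (((-5 + 4 - 8) - 20) + 1)*(-22) = ((-9 - 20) + 1)*(-22) = (-29 + 1)*(-22) = -28*(-22) = 616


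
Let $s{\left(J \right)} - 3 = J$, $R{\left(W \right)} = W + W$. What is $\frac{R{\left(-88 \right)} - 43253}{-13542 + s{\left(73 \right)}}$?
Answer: $\frac{43429}{13466} \approx 3.2251$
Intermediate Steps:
$R{\left(W \right)} = 2 W$
$s{\left(J \right)} = 3 + J$
$\frac{R{\left(-88 \right)} - 43253}{-13542 + s{\left(73 \right)}} = \frac{2 \left(-88\right) - 43253}{-13542 + \left(3 + 73\right)} = \frac{-176 - 43253}{-13542 + 76} = - \frac{43429}{-13466} = \left(-43429\right) \left(- \frac{1}{13466}\right) = \frac{43429}{13466}$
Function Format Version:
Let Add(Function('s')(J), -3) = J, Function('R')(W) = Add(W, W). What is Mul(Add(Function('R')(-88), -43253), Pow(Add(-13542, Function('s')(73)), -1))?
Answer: Rational(43429, 13466) ≈ 3.2251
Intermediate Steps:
Function('R')(W) = Mul(2, W)
Function('s')(J) = Add(3, J)
Mul(Add(Function('R')(-88), -43253), Pow(Add(-13542, Function('s')(73)), -1)) = Mul(Add(Mul(2, -88), -43253), Pow(Add(-13542, Add(3, 73)), -1)) = Mul(Add(-176, -43253), Pow(Add(-13542, 76), -1)) = Mul(-43429, Pow(-13466, -1)) = Mul(-43429, Rational(-1, 13466)) = Rational(43429, 13466)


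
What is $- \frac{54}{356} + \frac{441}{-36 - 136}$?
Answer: $- \frac{41571}{15308} \approx -2.7156$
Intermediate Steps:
$- \frac{54}{356} + \frac{441}{-36 - 136} = \left(-54\right) \frac{1}{356} + \frac{441}{-172} = - \frac{27}{178} + 441 \left(- \frac{1}{172}\right) = - \frac{27}{178} - \frac{441}{172} = - \frac{41571}{15308}$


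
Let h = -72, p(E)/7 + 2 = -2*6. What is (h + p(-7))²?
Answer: 28900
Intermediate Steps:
p(E) = -98 (p(E) = -14 + 7*(-2*6) = -14 + 7*(-12) = -14 - 84 = -98)
(h + p(-7))² = (-72 - 98)² = (-170)² = 28900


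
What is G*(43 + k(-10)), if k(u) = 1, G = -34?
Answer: -1496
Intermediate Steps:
G*(43 + k(-10)) = -34*(43 + 1) = -34*44 = -1496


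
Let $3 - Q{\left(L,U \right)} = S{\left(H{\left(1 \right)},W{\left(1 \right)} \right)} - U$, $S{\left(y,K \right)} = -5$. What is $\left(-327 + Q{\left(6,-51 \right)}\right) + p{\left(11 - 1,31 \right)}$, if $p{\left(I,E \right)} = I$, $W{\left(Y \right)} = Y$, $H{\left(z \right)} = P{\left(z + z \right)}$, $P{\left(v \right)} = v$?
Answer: $-360$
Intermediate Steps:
$H{\left(z \right)} = 2 z$ ($H{\left(z \right)} = z + z = 2 z$)
$Q{\left(L,U \right)} = 8 + U$ ($Q{\left(L,U \right)} = 3 - \left(-5 - U\right) = 3 + \left(5 + U\right) = 8 + U$)
$\left(-327 + Q{\left(6,-51 \right)}\right) + p{\left(11 - 1,31 \right)} = \left(-327 + \left(8 - 51\right)\right) + \left(11 - 1\right) = \left(-327 - 43\right) + 10 = -370 + 10 = -360$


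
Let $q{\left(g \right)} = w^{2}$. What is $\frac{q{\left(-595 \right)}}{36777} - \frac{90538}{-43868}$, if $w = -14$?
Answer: $\frac{1669157077}{806666718} \approx 2.0692$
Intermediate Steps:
$q{\left(g \right)} = 196$ ($q{\left(g \right)} = \left(-14\right)^{2} = 196$)
$\frac{q{\left(-595 \right)}}{36777} - \frac{90538}{-43868} = \frac{196}{36777} - \frac{90538}{-43868} = 196 \cdot \frac{1}{36777} - - \frac{45269}{21934} = \frac{196}{36777} + \frac{45269}{21934} = \frac{1669157077}{806666718}$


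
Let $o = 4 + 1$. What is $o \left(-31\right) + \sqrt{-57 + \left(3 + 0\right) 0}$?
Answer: $-155 + i \sqrt{57} \approx -155.0 + 7.5498 i$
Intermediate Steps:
$o = 5$
$o \left(-31\right) + \sqrt{-57 + \left(3 + 0\right) 0} = 5 \left(-31\right) + \sqrt{-57 + \left(3 + 0\right) 0} = -155 + \sqrt{-57 + 3 \cdot 0} = -155 + \sqrt{-57 + 0} = -155 + \sqrt{-57} = -155 + i \sqrt{57}$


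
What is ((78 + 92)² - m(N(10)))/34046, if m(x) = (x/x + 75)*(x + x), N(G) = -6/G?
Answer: 72478/85115 ≈ 0.85153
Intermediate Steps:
m(x) = 152*x (m(x) = (1 + 75)*(2*x) = 76*(2*x) = 152*x)
((78 + 92)² - m(N(10)))/34046 = ((78 + 92)² - 152*(-6/10))/34046 = (170² - 152*(-6*⅒))*(1/34046) = (28900 - 152*(-3)/5)*(1/34046) = (28900 - 1*(-456/5))*(1/34046) = (28900 + 456/5)*(1/34046) = (144956/5)*(1/34046) = 72478/85115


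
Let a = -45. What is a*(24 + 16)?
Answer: -1800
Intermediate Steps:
a*(24 + 16) = -45*(24 + 16) = -45*40 = -1800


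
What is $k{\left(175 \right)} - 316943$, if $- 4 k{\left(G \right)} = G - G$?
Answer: $-316943$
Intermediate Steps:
$k{\left(G \right)} = 0$ ($k{\left(G \right)} = - \frac{G - G}{4} = \left(- \frac{1}{4}\right) 0 = 0$)
$k{\left(175 \right)} - 316943 = 0 - 316943 = -316943$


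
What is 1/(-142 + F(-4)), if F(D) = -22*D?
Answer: -1/54 ≈ -0.018519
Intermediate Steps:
1/(-142 + F(-4)) = 1/(-142 - 22*(-4)) = 1/(-142 + 88) = 1/(-54) = -1/54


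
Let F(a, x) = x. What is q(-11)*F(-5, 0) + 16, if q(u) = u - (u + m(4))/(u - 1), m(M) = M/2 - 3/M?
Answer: 16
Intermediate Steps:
m(M) = M/2 - 3/M (m(M) = M*(½) - 3/M = M/2 - 3/M)
q(u) = u - (5/4 + u)/(-1 + u) (q(u) = u - (u + ((½)*4 - 3/4))/(u - 1) = u - (u + (2 - 3*¼))/(-1 + u) = u - (u + (2 - ¾))/(-1 + u) = u - (u + 5/4)/(-1 + u) = u - (5/4 + u)/(-1 + u))
q(-11)*F(-5, 0) + 16 = ((-5/4 + (-11)² - 2*(-11))/(-1 - 11))*0 + 16 = ((-5/4 + 121 + 22)/(-12))*0 + 16 = -1/12*567/4*0 + 16 = -189/16*0 + 16 = 0 + 16 = 16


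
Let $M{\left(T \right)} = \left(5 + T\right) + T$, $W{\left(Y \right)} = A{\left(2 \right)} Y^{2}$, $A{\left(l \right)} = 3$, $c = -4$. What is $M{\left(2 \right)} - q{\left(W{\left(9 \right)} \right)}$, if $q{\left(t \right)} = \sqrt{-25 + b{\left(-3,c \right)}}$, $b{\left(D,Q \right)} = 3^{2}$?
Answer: $9 - 4 i \approx 9.0 - 4.0 i$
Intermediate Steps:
$b{\left(D,Q \right)} = 9$
$W{\left(Y \right)} = 3 Y^{2}$
$q{\left(t \right)} = 4 i$ ($q{\left(t \right)} = \sqrt{-25 + 9} = \sqrt{-16} = 4 i$)
$M{\left(T \right)} = 5 + 2 T$
$M{\left(2 \right)} - q{\left(W{\left(9 \right)} \right)} = \left(5 + 2 \cdot 2\right) - 4 i = \left(5 + 4\right) - 4 i = 9 - 4 i$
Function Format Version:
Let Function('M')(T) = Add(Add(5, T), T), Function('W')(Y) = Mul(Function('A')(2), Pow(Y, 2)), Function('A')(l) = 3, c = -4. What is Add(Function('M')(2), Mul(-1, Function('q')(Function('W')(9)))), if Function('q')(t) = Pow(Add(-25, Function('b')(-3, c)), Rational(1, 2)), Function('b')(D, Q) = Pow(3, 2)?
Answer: Add(9, Mul(-4, I)) ≈ Add(9.0000, Mul(-4.0000, I))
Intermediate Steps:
Function('b')(D, Q) = 9
Function('W')(Y) = Mul(3, Pow(Y, 2))
Function('q')(t) = Mul(4, I) (Function('q')(t) = Pow(Add(-25, 9), Rational(1, 2)) = Pow(-16, Rational(1, 2)) = Mul(4, I))
Function('M')(T) = Add(5, Mul(2, T))
Add(Function('M')(2), Mul(-1, Function('q')(Function('W')(9)))) = Add(Add(5, Mul(2, 2)), Mul(-1, Mul(4, I))) = Add(Add(5, 4), Mul(-4, I)) = Add(9, Mul(-4, I))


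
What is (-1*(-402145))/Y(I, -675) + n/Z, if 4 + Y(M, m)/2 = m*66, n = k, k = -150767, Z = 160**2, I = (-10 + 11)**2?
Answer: -5932364459/570291200 ≈ -10.402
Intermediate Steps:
I = 1 (I = 1**2 = 1)
Z = 25600
n = -150767
Y(M, m) = -8 + 132*m (Y(M, m) = -8 + 2*(m*66) = -8 + 2*(66*m) = -8 + 132*m)
(-1*(-402145))/Y(I, -675) + n/Z = (-1*(-402145))/(-8 + 132*(-675)) - 150767/25600 = 402145/(-8 - 89100) - 150767*1/25600 = 402145/(-89108) - 150767/25600 = 402145*(-1/89108) - 150767/25600 = -402145/89108 - 150767/25600 = -5932364459/570291200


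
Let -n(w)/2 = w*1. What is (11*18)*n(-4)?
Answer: 1584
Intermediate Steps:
n(w) = -2*w
(11*18)*n(-4) = (11*18)*(-2*(-4)) = 198*8 = 1584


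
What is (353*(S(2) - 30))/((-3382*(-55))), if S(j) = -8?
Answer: -353/4895 ≈ -0.072114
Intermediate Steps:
(353*(S(2) - 30))/((-3382*(-55))) = (353*(-8 - 30))/((-3382*(-55))) = (353*(-38))/186010 = -13414*1/186010 = -353/4895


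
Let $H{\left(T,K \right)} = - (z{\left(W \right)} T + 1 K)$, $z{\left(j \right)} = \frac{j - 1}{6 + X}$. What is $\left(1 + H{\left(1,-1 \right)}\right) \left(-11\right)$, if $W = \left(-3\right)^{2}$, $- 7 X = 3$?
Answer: $- \frac{242}{39} \approx -6.2051$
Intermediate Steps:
$X = - \frac{3}{7}$ ($X = \left(- \frac{1}{7}\right) 3 = - \frac{3}{7} \approx -0.42857$)
$W = 9$
$z{\left(j \right)} = - \frac{7}{39} + \frac{7 j}{39}$ ($z{\left(j \right)} = \frac{j - 1}{6 - \frac{3}{7}} = \frac{-1 + j}{\frac{39}{7}} = \left(-1 + j\right) \frac{7}{39} = - \frac{7}{39} + \frac{7 j}{39}$)
$H{\left(T,K \right)} = - K - \frac{56 T}{39}$ ($H{\left(T,K \right)} = - (\left(- \frac{7}{39} + \frac{7}{39} \cdot 9\right) T + 1 K) = - (\left(- \frac{7}{39} + \frac{21}{13}\right) T + K) = - (\frac{56 T}{39} + K) = - (K + \frac{56 T}{39}) = - K - \frac{56 T}{39}$)
$\left(1 + H{\left(1,-1 \right)}\right) \left(-11\right) = \left(1 - \frac{17}{39}\right) \left(-11\right) = \frac{22}{39} \left(-11\right) = - \frac{242}{39}$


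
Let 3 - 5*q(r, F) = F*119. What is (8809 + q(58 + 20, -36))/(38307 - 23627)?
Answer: 12083/18350 ≈ 0.65847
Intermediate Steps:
q(r, F) = ⅗ - 119*F/5 (q(r, F) = ⅗ - F*119/5 = ⅗ - 119*F/5)
(8809 + q(58 + 20, -36))/(38307 - 23627) = (8809 + (⅗ - 119/5*(-36)))/(38307 - 23627) = (8809 + (⅗ + 4284/5))/14680 = (8809 + 4287/5)*(1/14680) = (48332/5)*(1/14680) = 12083/18350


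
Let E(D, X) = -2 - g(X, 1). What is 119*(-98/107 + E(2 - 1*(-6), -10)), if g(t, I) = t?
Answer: 90202/107 ≈ 843.01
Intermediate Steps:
E(D, X) = -2 - X
119*(-98/107 + E(2 - 1*(-6), -10)) = 119*(-98/107 + (-2 - 1*(-10))) = 119*(-98*1/107 + (-2 + 10)) = 119*(-98/107 + 8) = 119*(758/107) = 90202/107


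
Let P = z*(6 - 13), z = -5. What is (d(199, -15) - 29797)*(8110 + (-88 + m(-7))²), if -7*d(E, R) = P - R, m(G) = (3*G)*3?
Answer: -6448931019/7 ≈ -9.2128e+8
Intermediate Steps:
P = 35 (P = -5*(6 - 13) = -5*(-7) = 35)
m(G) = 9*G
d(E, R) = -5 + R/7 (d(E, R) = -(35 - R)/7 = -5 + R/7)
(d(199, -15) - 29797)*(8110 + (-88 + m(-7))²) = ((-5 + (⅐)*(-15)) - 29797)*(8110 + (-88 + 9*(-7))²) = ((-5 - 15/7) - 29797)*(8110 + (-88 - 63)²) = (-50/7 - 29797)*(8110 + (-151)²) = -208629*(8110 + 22801)/7 = -208629/7*30911 = -6448931019/7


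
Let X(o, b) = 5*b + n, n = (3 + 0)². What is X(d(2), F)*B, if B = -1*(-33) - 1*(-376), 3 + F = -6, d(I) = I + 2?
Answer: -14724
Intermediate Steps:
n = 9 (n = 3² = 9)
d(I) = 2 + I
F = -9 (F = -3 - 6 = -9)
X(o, b) = 9 + 5*b (X(o, b) = 5*b + 9 = 9 + 5*b)
B = 409 (B = 33 + 376 = 409)
X(d(2), F)*B = (9 + 5*(-9))*409 = (9 - 45)*409 = -36*409 = -14724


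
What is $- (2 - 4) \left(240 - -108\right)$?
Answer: $696$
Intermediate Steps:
$- (2 - 4) \left(240 - -108\right) = \left(-1\right) \left(-2\right) \left(240 + 108\right) = 2 \cdot 348 = 696$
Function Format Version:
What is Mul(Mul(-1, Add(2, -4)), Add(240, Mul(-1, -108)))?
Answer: 696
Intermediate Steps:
Mul(Mul(-1, Add(2, -4)), Add(240, Mul(-1, -108))) = Mul(Mul(-1, -2), Add(240, 108)) = Mul(2, 348) = 696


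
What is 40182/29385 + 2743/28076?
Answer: 402917629/275004420 ≈ 1.4651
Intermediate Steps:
40182/29385 + 2743/28076 = 40182*(1/29385) + 2743*(1/28076) = 13394/9795 + 2743/28076 = 402917629/275004420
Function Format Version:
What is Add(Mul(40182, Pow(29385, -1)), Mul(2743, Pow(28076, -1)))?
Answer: Rational(402917629, 275004420) ≈ 1.4651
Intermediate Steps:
Add(Mul(40182, Pow(29385, -1)), Mul(2743, Pow(28076, -1))) = Add(Mul(40182, Rational(1, 29385)), Mul(2743, Rational(1, 28076))) = Add(Rational(13394, 9795), Rational(2743, 28076)) = Rational(402917629, 275004420)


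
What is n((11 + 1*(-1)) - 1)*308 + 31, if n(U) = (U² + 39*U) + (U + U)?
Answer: 138631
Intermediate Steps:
n(U) = U² + 41*U (n(U) = (U² + 39*U) + 2*U = U² + 41*U)
n((11 + 1*(-1)) - 1)*308 + 31 = (((11 + 1*(-1)) - 1)*(41 + ((11 + 1*(-1)) - 1)))*308 + 31 = (((11 - 1) - 1)*(41 + ((11 - 1) - 1)))*308 + 31 = ((10 - 1)*(41 + (10 - 1)))*308 + 31 = (9*(41 + 9))*308 + 31 = (9*50)*308 + 31 = 450*308 + 31 = 138600 + 31 = 138631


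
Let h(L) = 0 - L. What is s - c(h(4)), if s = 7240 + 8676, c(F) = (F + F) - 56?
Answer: 15980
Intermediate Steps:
h(L) = -L
c(F) = -56 + 2*F (c(F) = 2*F - 56 = -56 + 2*F)
s = 15916
s - c(h(4)) = 15916 - (-56 + 2*(-1*4)) = 15916 - (-56 + 2*(-4)) = 15916 - (-56 - 8) = 15916 - 1*(-64) = 15916 + 64 = 15980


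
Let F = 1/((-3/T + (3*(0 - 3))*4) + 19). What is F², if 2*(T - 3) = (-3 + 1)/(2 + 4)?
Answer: 289/94249 ≈ 0.0030663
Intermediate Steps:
T = 17/6 (T = 3 + ((-3 + 1)/(2 + 4))/2 = 3 + (-2/6)/2 = 3 + (-2*⅙)/2 = 3 + (½)*(-⅓) = 3 - ⅙ = 17/6 ≈ 2.8333)
F = -17/307 (F = 1/((-3/17/6 + (3*(0 - 3))*4) + 19) = 1/((-3*6/17 + (3*(-3))*4) + 19) = 1/((-18/17 - 9*4) + 19) = 1/((-18/17 - 36) + 19) = 1/(-630/17 + 19) = 1/(-307/17) = -17/307 ≈ -0.055375)
F² = (-17/307)² = 289/94249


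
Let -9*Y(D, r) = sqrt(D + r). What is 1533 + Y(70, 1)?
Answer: 1533 - sqrt(71)/9 ≈ 1532.1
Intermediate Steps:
Y(D, r) = -sqrt(D + r)/9
1533 + Y(70, 1) = 1533 - sqrt(70 + 1)/9 = 1533 - sqrt(71)/9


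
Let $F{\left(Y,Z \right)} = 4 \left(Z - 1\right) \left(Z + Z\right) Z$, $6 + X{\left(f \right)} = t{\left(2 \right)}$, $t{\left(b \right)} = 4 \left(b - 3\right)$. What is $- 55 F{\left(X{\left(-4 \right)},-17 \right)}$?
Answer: $2288880$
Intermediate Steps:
$t{\left(b \right)} = -12 + 4 b$ ($t{\left(b \right)} = 4 \left(-3 + b\right) = -12 + 4 b$)
$X{\left(f \right)} = -10$ ($X{\left(f \right)} = -6 + \left(-12 + 4 \cdot 2\right) = -6 + \left(-12 + 8\right) = -6 - 4 = -10$)
$F{\left(Y,Z \right)} = 8 Z^{2} \left(-1 + Z\right)$ ($F{\left(Y,Z \right)} = 4 \left(-1 + Z\right) 2 Z Z = 4 \cdot 2 Z \left(-1 + Z\right) Z = 8 Z \left(-1 + Z\right) Z = 8 Z^{2} \left(-1 + Z\right)$)
$- 55 F{\left(X{\left(-4 \right)},-17 \right)} = - 55 \cdot 8 \left(-17\right)^{2} \left(-1 - 17\right) = - 55 \cdot 8 \cdot 289 \left(-18\right) = \left(-55\right) \left(-41616\right) = 2288880$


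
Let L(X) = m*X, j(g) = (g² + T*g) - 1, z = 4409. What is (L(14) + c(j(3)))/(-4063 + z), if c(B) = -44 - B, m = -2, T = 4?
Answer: -46/173 ≈ -0.26590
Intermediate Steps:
j(g) = -1 + g² + 4*g (j(g) = (g² + 4*g) - 1 = -1 + g² + 4*g)
L(X) = -2*X
(L(14) + c(j(3)))/(-4063 + z) = (-2*14 + (-44 - (-1 + 3² + 4*3)))/(-4063 + 4409) = (-28 + (-44 - (-1 + 9 + 12)))/346 = (-28 + (-44 - 1*20))*(1/346) = (-28 + (-44 - 20))*(1/346) = (-28 - 64)*(1/346) = -92*1/346 = -46/173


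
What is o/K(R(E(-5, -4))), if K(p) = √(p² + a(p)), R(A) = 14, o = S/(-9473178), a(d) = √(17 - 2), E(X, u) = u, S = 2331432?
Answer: -388572/(1578863*√(196 + √15)) ≈ -0.017408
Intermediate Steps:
a(d) = √15
o = -388572/1578863 (o = 2331432/(-9473178) = 2331432*(-1/9473178) = -388572/1578863 ≈ -0.24611)
K(p) = √(√15 + p²) (K(p) = √(p² + √15) = √(√15 + p²))
o/K(R(E(-5, -4))) = -388572/(1578863*√(√15 + 14²)) = -388572/(1578863*√(√15 + 196)) = -388572/(1578863*√(196 + √15))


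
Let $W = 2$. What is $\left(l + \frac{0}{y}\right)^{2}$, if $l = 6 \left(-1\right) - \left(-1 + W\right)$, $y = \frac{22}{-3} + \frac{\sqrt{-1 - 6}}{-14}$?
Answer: $49$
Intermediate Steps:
$y = - \frac{22}{3} - \frac{i \sqrt{7}}{14}$ ($y = 22 \left(- \frac{1}{3}\right) + \sqrt{-7} \left(- \frac{1}{14}\right) = - \frac{22}{3} + i \sqrt{7} \left(- \frac{1}{14}\right) = - \frac{22}{3} - \frac{i \sqrt{7}}{14} \approx -7.3333 - 0.18898 i$)
$l = -7$ ($l = 6 \left(-1\right) + \left(1 - 2\right) = -6 + \left(1 - 2\right) = -6 - 1 = -7$)
$\left(l + \frac{0}{y}\right)^{2} = \left(-7 + \frac{0}{- \frac{22}{3} - \frac{i \sqrt{7}}{14}}\right)^{2} = \left(-7 + 0\right)^{2} = \left(-7\right)^{2} = 49$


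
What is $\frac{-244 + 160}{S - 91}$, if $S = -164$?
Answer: $\frac{28}{85} \approx 0.32941$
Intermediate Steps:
$\frac{-244 + 160}{S - 91} = \frac{-244 + 160}{-164 - 91} = - \frac{84}{-255} = \left(-84\right) \left(- \frac{1}{255}\right) = \frac{28}{85}$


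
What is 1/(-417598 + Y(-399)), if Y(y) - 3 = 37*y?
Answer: -1/432358 ≈ -2.3129e-6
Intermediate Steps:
Y(y) = 3 + 37*y
1/(-417598 + Y(-399)) = 1/(-417598 + (3 + 37*(-399))) = 1/(-417598 + (3 - 14763)) = 1/(-417598 - 14760) = 1/(-432358) = -1/432358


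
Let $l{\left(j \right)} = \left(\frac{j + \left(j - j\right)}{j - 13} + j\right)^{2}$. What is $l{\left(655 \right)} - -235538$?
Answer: $\frac{274460241457}{412164} \approx 6.659 \cdot 10^{5}$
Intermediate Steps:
$l{\left(j \right)} = \left(j + \frac{j}{-13 + j}\right)^{2}$ ($l{\left(j \right)} = \left(\frac{j + 0}{-13 + j} + j\right)^{2} = \left(\frac{j}{-13 + j} + j\right)^{2} = \left(j + \frac{j}{-13 + j}\right)^{2}$)
$l{\left(655 \right)} - -235538 = \frac{655^{2} \left(-12 + 655\right)^{2}}{\left(-13 + 655\right)^{2}} - -235538 = \frac{429025 \cdot 643^{2}}{412164} + 235538 = 429025 \cdot \frac{1}{412164} \cdot 413449 + 235538 = \frac{177379957225}{412164} + 235538 = \frac{274460241457}{412164}$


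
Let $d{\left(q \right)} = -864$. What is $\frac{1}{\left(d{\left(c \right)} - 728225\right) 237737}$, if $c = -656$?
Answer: $- \frac{1}{173331431593} \approx -5.7693 \cdot 10^{-12}$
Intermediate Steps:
$\frac{1}{\left(d{\left(c \right)} - 728225\right) 237737} = \frac{1}{\left(-864 - 728225\right) 237737} = \frac{1}{-729089} \cdot \frac{1}{237737} = \left(- \frac{1}{729089}\right) \frac{1}{237737} = - \frac{1}{173331431593}$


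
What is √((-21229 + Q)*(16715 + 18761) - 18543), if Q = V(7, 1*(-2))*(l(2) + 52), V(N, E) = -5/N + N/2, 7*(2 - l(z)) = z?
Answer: I*√747830179 ≈ 27347.0*I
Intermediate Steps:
l(z) = 2 - z/7
V(N, E) = N/2 - 5/N (V(N, E) = -5/N + N*(½) = -5/N + N/2 = N/2 - 5/N)
Q = 7332/49 (Q = ((½)*7 - 5/7)*((2 - ⅐*2) + 52) = (7/2 - 5*⅐)*((2 - 2/7) + 52) = (7/2 - 5/7)*(12/7 + 52) = (39/14)*(376/7) = 7332/49 ≈ 149.63)
√((-21229 + Q)*(16715 + 18761) - 18543) = √((-21229 + 7332/49)*(16715 + 18761) - 18543) = √(-1032889/49*35476 - 18543) = √(-747811636 - 18543) = √(-747830179) = I*√747830179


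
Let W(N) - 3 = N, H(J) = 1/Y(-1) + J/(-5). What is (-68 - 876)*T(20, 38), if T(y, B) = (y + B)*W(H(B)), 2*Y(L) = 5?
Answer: 1149792/5 ≈ 2.2996e+5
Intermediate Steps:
Y(L) = 5/2 (Y(L) = (½)*5 = 5/2)
H(J) = ⅖ - J/5 (H(J) = 1/(5/2) + J/(-5) = 1*(⅖) + J*(-⅕) = ⅖ - J/5)
W(N) = 3 + N
T(y, B) = (17/5 - B/5)*(B + y) (T(y, B) = (y + B)*(3 + (⅖ - B/5)) = (B + y)*(17/5 - B/5) = (17/5 - B/5)*(B + y))
(-68 - 876)*T(20, 38) = (-68 - 876)*(-(-17 + 38)*(38 + 20)/5) = -(-944)*21*58/5 = -944*(-1218/5) = 1149792/5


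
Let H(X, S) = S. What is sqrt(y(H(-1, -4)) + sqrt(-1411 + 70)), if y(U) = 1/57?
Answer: sqrt(57 + 9747*I*sqrt(149))/57 ≈ 4.28 + 4.278*I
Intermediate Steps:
y(U) = 1/57
sqrt(y(H(-1, -4)) + sqrt(-1411 + 70)) = sqrt(1/57 + sqrt(-1411 + 70)) = sqrt(1/57 + sqrt(-1341)) = sqrt(1/57 + 3*I*sqrt(149))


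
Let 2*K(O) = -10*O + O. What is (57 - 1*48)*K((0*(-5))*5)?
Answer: 0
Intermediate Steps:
K(O) = -9*O/2 (K(O) = (-10*O + O)/2 = (-9*O)/2 = -9*O/2)
(57 - 1*48)*K((0*(-5))*5) = (57 - 1*48)*(-9*0*(-5)*5/2) = (57 - 48)*(-0*5) = 9*(-9/2*0) = 9*0 = 0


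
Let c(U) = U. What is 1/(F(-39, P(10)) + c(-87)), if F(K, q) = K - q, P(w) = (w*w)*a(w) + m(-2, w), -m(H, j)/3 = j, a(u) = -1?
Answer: ¼ ≈ 0.25000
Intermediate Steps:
m(H, j) = -3*j
P(w) = -w² - 3*w (P(w) = (w*w)*(-1) - 3*w = w²*(-1) - 3*w = -w² - 3*w)
1/(F(-39, P(10)) + c(-87)) = 1/((-39 - 10*(-3 - 1*10)) - 87) = 1/((-39 - 10*(-3 - 10)) - 87) = 1/((-39 - 10*(-13)) - 87) = 1/((-39 - 1*(-130)) - 87) = 1/((-39 + 130) - 87) = 1/(91 - 87) = 1/4 = ¼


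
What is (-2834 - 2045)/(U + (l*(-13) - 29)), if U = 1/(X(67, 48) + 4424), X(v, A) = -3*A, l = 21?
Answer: 20882120/1292559 ≈ 16.156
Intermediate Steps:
U = 1/4280 (U = 1/(-3*48 + 4424) = 1/(-144 + 4424) = 1/4280 ≈ 0.00023364)
(-2834 - 2045)/(U + (l*(-13) - 29)) = (-2834 - 2045)/(1/4280 + (21*(-13) - 29)) = -4879/(1/4280 + (-273 - 29)) = -4879/(1/4280 - 302) = -4879/(-1292559/4280) = -4879*(-4280/1292559) = 20882120/1292559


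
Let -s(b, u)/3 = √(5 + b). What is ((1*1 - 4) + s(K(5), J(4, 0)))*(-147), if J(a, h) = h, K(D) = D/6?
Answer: 441 + 147*√210/2 ≈ 1506.1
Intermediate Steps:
K(D) = D/6 (K(D) = D*(⅙) = D/6)
s(b, u) = -3*√(5 + b)
((1*1 - 4) + s(K(5), J(4, 0)))*(-147) = ((1*1 - 4) - 3*√(5 + (⅙)*5))*(-147) = ((1 - 4) - 3*√(5 + ⅚))*(-147) = (-3 - √210/2)*(-147) = 441 + 147*√210/2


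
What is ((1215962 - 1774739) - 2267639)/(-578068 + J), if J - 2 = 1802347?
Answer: -2826416/1224281 ≈ -2.3086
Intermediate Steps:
J = 1802349 (J = 2 + 1802347 = 1802349)
((1215962 - 1774739) - 2267639)/(-578068 + J) = ((1215962 - 1774739) - 2267639)/(-578068 + 1802349) = (-558777 - 2267639)/1224281 = -2826416*1/1224281 = -2826416/1224281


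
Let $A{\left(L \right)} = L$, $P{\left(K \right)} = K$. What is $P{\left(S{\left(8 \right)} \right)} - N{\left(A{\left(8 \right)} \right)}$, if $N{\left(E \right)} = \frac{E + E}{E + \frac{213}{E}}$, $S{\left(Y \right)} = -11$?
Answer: $- \frac{3175}{277} \approx -11.462$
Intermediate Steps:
$N{\left(E \right)} = \frac{2 E}{E + \frac{213}{E}}$
$P{\left(S{\left(8 \right)} \right)} - N{\left(A{\left(8 \right)} \right)} = -11 - \frac{2 \cdot 8^{2}}{213 + 8^{2}} = -11 - 2 \cdot 64 \frac{1}{213 + 64} = -11 - 2 \cdot 64 \cdot \frac{1}{277} = -11 - \frac{128}{277} = - \frac{3175}{277}$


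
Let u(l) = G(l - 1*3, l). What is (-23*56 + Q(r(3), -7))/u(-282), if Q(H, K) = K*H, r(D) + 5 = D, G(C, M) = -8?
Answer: 637/4 ≈ 159.25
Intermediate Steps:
u(l) = -8
r(D) = -5 + D
Q(H, K) = H*K
(-23*56 + Q(r(3), -7))/u(-282) = (-23*56 + (-5 + 3)*(-7))/(-8) = (-1288 - 2*(-7))*(-⅛) = (-1288 + 14)*(-⅛) = -1274*(-⅛) = 637/4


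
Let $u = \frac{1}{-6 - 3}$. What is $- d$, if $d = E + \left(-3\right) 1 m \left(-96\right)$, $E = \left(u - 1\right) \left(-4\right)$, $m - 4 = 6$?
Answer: $- \frac{25960}{9} \approx -2884.4$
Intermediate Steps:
$m = 10$ ($m = 4 + 6 = 10$)
$u = - \frac{1}{9}$ ($u = \frac{1}{-9} = - \frac{1}{9} \approx -0.11111$)
$E = \frac{40}{9}$ ($E = \left(- \frac{1}{9} - 1\right) \left(-4\right) = \left(- \frac{10}{9}\right) \left(-4\right) = \frac{40}{9} \approx 4.4444$)
$d = \frac{25960}{9}$ ($d = \frac{40}{9} + \left(-3\right) 1 \cdot 10 \left(-96\right) = \frac{40}{9} + \left(-3\right) 10 \left(-96\right) = \frac{40}{9} - -2880 = \frac{40}{9} + 2880 = \frac{25960}{9} \approx 2884.4$)
$- d = \left(-1\right) \frac{25960}{9} = - \frac{25960}{9}$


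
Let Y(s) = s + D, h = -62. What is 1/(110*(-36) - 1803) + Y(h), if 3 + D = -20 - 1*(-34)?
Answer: -293914/5763 ≈ -51.000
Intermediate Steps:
D = 11 (D = -3 + (-20 - 1*(-34)) = -3 + (-20 + 34) = -3 + 14 = 11)
Y(s) = 11 + s (Y(s) = s + 11 = 11 + s)
1/(110*(-36) - 1803) + Y(h) = 1/(110*(-36) - 1803) + (11 - 62) = 1/(-3960 - 1803) - 51 = 1/(-5763) - 51 = -1/5763 - 51 = -293914/5763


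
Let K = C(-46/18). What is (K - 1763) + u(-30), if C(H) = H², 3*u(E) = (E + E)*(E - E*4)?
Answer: -288074/81 ≈ -3556.5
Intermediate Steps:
u(E) = -2*E² (u(E) = ((E + E)*(E - E*4))/3 = ((2*E)*(E - 4*E))/3 = ((2*E)*(-3*E))/3 = (-6*E²)/3 = -2*E²)
K = 529/81 (K = (-46/18)² = (-46*1/18)² = (-23/9)² = 529/81 ≈ 6.5309)
(K - 1763) + u(-30) = (529/81 - 1763) - 2*(-30)² = -142274/81 - 2*900 = -142274/81 - 1800 = -288074/81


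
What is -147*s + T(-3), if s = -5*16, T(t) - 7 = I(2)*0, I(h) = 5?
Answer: 11767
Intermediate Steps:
T(t) = 7 (T(t) = 7 + 5*0 = 7 + 0 = 7)
s = -80
-147*s + T(-3) = -147*(-80) + 7 = 11760 + 7 = 11767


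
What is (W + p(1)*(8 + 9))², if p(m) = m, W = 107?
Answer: 15376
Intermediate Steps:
(W + p(1)*(8 + 9))² = (107 + 1*(8 + 9))² = (107 + 1*17)² = (107 + 17)² = 124² = 15376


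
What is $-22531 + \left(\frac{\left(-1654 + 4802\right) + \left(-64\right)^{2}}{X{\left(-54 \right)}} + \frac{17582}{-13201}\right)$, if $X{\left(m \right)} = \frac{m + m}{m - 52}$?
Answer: $- \frac{5496988285}{356427} \approx -15422.0$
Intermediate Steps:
$X{\left(m \right)} = \frac{2 m}{-52 + m}$
$-22531 + \left(\frac{\left(-1654 + 4802\right) + \left(-64\right)^{2}}{X{\left(-54 \right)}} + \frac{17582}{-13201}\right) = -22531 + \left(\frac{\left(-1654 + 4802\right) + \left(-64\right)^{2}}{2 \left(-54\right) \frac{1}{-52 - 54}} + \frac{17582}{-13201}\right) = -22531 + \left(\frac{3148 + 4096}{2 \left(-54\right) \frac{1}{-106}} + 17582 \left(- \frac{1}{13201}\right)\right) = -22531 - \left(\frac{17582}{13201} - \frac{7244}{2 \left(-54\right) \left(- \frac{1}{106}\right)}\right) = -22531 - \left(\frac{17582}{13201} - \frac{7244}{\frac{54}{53}}\right) = -22531 + \left(7244 \cdot \frac{53}{54} - \frac{17582}{13201}\right) = -22531 + \left(\frac{191966}{27} - \frac{17582}{13201}\right) = -22531 + \frac{2533668452}{356427} = - \frac{5496988285}{356427}$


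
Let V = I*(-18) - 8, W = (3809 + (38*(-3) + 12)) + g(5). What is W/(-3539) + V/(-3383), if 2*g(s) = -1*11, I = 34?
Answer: -20655989/23944874 ≈ -0.86265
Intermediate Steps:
g(s) = -11/2 (g(s) = (-1*11)/2 = (½)*(-11) = -11/2)
W = 7403/2 (W = (3809 + (38*(-3) + 12)) - 11/2 = (3809 + (-114 + 12)) - 11/2 = (3809 - 102) - 11/2 = 3707 - 11/2 = 7403/2 ≈ 3701.5)
V = -620 (V = 34*(-18) - 8 = -612 - 8 = -620)
W/(-3539) + V/(-3383) = (7403/2)/(-3539) - 620/(-3383) = (7403/2)*(-1/3539) - 620*(-1/3383) = -7403/7078 + 620/3383 = -20655989/23944874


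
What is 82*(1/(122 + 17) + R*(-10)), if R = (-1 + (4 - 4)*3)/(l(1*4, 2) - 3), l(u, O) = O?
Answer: -113898/139 ≈ -819.41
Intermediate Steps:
R = 1 (R = (-1 + (4 - 4)*3)/(2 - 3) = (-1 + 0*3)/(-1) = (-1 + 0)*(-1) = -1*(-1) = 1)
82*(1/(122 + 17) + R*(-10)) = 82*(1/(122 + 17) + 1*(-10)) = 82*(1/139 - 10) = 82*(-1389/139) = -113898/139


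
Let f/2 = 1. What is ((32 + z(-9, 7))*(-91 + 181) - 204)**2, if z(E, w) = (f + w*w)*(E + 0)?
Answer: 1492585956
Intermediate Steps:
f = 2 (f = 2*1 = 2)
z(E, w) = E*(2 + w**2) (z(E, w) = (2 + w*w)*(E + 0) = (2 + w**2)*E = E*(2 + w**2))
((32 + z(-9, 7))*(-91 + 181) - 204)**2 = ((32 - 9*(2 + 7**2))*(-91 + 181) - 204)**2 = ((32 - 9*(2 + 49))*90 - 204)**2 = ((32 - 9*51)*90 - 204)**2 = ((32 - 459)*90 - 204)**2 = (-427*90 - 204)**2 = (-38430 - 204)**2 = (-38634)**2 = 1492585956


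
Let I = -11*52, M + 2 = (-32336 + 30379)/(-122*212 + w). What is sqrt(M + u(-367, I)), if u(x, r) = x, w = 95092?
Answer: I*sqrt(49127052147)/11538 ≈ 19.21*I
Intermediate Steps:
M = -140413/69228 (M = -2 + (-32336 + 30379)/(-122*212 + 95092) = -2 - 1957/(-25864 + 95092) = -2 - 1957/69228 = -140413/69228 ≈ -2.0283)
I = -572
sqrt(M + u(-367, I)) = sqrt(-140413/69228 - 367) = sqrt(-25547089/69228) = I*sqrt(49127052147)/11538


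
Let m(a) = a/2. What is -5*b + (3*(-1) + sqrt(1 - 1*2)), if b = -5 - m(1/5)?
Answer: 45/2 + I ≈ 22.5 + 1.0*I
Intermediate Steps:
m(a) = a/2 (m(a) = a*(1/2) = a/2)
b = -51/10 (b = -5 - 1/(2*5) = -5 - 1*1/10 = -5 - 1/10 = -51/10 ≈ -5.1000)
-5*b + (3*(-1) + sqrt(1 - 1*2)) = -5*(-51/10) + (3*(-1) + sqrt(1 - 1*2)) = 51/2 + (-3 + sqrt(1 - 2)) = 51/2 + (-3 + sqrt(-1)) = 51/2 + (-3 + I) = 45/2 + I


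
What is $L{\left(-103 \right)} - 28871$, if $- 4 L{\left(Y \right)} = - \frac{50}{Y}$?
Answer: $- \frac{5947451}{206} \approx -28871.0$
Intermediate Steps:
$L{\left(Y \right)} = \frac{25}{2 Y}$ ($L{\left(Y \right)} = - \frac{\left(-50\right) \frac{1}{Y}}{4} = \frac{25}{2 Y}$)
$L{\left(-103 \right)} - 28871 = \frac{25}{2 \left(-103\right)} - 28871 = \frac{25}{2} \left(- \frac{1}{103}\right) - 28871 = - \frac{25}{206} - 28871 = - \frac{5947451}{206}$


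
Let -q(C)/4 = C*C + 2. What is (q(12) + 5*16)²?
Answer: 254016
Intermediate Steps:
q(C) = -8 - 4*C² (q(C) = -4*(C*C + 2) = -4*(C² + 2) = -4*(2 + C²) = -8 - 4*C²)
(q(12) + 5*16)² = ((-8 - 4*12²) + 5*16)² = ((-8 - 4*144) + 80)² = ((-8 - 576) + 80)² = (-584 + 80)² = (-504)² = 254016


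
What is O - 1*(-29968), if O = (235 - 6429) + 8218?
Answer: 31992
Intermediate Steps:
O = 2024 (O = -6194 + 8218 = 2024)
O - 1*(-29968) = 2024 - 1*(-29968) = 2024 + 29968 = 31992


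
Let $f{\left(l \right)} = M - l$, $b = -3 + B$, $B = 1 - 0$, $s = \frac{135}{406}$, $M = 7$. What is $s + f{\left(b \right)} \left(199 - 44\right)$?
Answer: $\frac{566505}{406} \approx 1395.3$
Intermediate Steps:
$s = \frac{135}{406}$ ($s = 135 \cdot \frac{1}{406} = \frac{135}{406} \approx 0.33251$)
$B = 1$ ($B = 1 + 0 = 1$)
$b = -2$ ($b = -3 + 1 = -2$)
$f{\left(l \right)} = 7 - l$
$s + f{\left(b \right)} \left(199 - 44\right) = \frac{135}{406} + \left(7 - -2\right) \left(199 - 44\right) = \frac{135}{406} + \left(7 + 2\right) \left(199 - 44\right) = \frac{135}{406} + 9 \cdot 155 = \frac{135}{406} + 1395 = \frac{566505}{406}$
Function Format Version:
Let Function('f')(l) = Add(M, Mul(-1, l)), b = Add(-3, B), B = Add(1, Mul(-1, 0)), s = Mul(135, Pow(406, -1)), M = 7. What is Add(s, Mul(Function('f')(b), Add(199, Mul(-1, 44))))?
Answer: Rational(566505, 406) ≈ 1395.3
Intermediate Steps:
s = Rational(135, 406) (s = Mul(135, Rational(1, 406)) = Rational(135, 406) ≈ 0.33251)
B = 1 (B = Add(1, 0) = 1)
b = -2 (b = Add(-3, 1) = -2)
Function('f')(l) = Add(7, Mul(-1, l))
Add(s, Mul(Function('f')(b), Add(199, Mul(-1, 44)))) = Add(Rational(135, 406), Mul(Add(7, Mul(-1, -2)), Add(199, Mul(-1, 44)))) = Add(Rational(135, 406), Mul(Add(7, 2), Add(199, -44))) = Add(Rational(135, 406), Mul(9, 155)) = Add(Rational(135, 406), 1395) = Rational(566505, 406)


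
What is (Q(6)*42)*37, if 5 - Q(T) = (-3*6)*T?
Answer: 175602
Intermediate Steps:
Q(T) = 5 + 18*T (Q(T) = 5 - (-3*6)*T = 5 - (-18)*T = 5 + 18*T)
(Q(6)*42)*37 = ((5 + 18*6)*42)*37 = ((5 + 108)*42)*37 = (113*42)*37 = 4746*37 = 175602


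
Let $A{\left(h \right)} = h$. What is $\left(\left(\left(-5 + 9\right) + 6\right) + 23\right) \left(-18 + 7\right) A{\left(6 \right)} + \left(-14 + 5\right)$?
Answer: $-2187$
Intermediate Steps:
$\left(\left(\left(-5 + 9\right) + 6\right) + 23\right) \left(-18 + 7\right) A{\left(6 \right)} + \left(-14 + 5\right) = \left(\left(\left(-5 + 9\right) + 6\right) + 23\right) \left(-18 + 7\right) 6 + \left(-14 + 5\right) = \left(\left(4 + 6\right) + 23\right) \left(-11\right) 6 - 9 = \left(10 + 23\right) \left(-11\right) 6 - 9 = 33 \left(-11\right) 6 - 9 = \left(-363\right) 6 - 9 = -2178 - 9 = -2187$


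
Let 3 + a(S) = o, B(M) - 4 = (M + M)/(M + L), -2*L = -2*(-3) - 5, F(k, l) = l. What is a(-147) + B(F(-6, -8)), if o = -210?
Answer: -3521/17 ≈ -207.12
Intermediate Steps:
L = -½ (L = -(-2*(-3) - 5)/2 = -(6 - 5)/2 = -½*1 = -½ ≈ -0.50000)
B(M) = 4 + 2*M/(-½ + M) (B(M) = 4 + (M + M)/(M - ½) = 4 + (2*M)/(-½ + M) = 4 + 2*M/(-½ + M))
a(S) = -213 (a(S) = -3 - 210 = -213)
a(-147) + B(F(-6, -8)) = -213 + 4*(-1 + 3*(-8))/(-1 + 2*(-8)) = -213 + 4*(-1 - 24)/(-1 - 16) = -213 + 4*(-25)/(-17) = -213 + 4*(-1/17)*(-25) = -213 + 100/17 = -3521/17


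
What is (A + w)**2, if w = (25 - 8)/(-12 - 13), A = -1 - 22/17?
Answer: 1597696/180625 ≈ 8.8454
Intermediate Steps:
A = -39/17 (A = -1 - 22*1/17 = -1 - 22/17 = -39/17 ≈ -2.2941)
w = -17/25 (w = 17/(-25) = 17*(-1/25) = -17/25 ≈ -0.68000)
(A + w)**2 = (-39/17 - 17/25)**2 = (-1264/425)**2 = 1597696/180625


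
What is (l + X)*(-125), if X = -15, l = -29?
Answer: 5500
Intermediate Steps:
(l + X)*(-125) = (-29 - 15)*(-125) = -44*(-125) = 5500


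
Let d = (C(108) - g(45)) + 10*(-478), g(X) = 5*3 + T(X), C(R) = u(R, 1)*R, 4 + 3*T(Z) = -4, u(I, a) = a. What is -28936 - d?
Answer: -72755/3 ≈ -24252.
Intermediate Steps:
T(Z) = -8/3 (T(Z) = -4/3 + (1/3)*(-4) = -4/3 - 4/3 = -8/3)
C(R) = R (C(R) = 1*R = R)
g(X) = 37/3 (g(X) = 5*3 - 8/3 = 15 - 8/3 = 37/3)
d = -14053/3 (d = (108 - 1*37/3) + 10*(-478) = (108 - 37/3) - 4780 = 287/3 - 4780 = -14053/3 ≈ -4684.3)
-28936 - d = -28936 - 1*(-14053/3) = -28936 + 14053/3 = -72755/3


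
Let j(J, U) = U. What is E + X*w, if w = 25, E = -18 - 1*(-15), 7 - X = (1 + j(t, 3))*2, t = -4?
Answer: -28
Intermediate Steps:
X = -1 (X = 7 - (1 + 3)*2 = 7 - 4*2 = 7 - 1*8 = 7 - 8 = -1)
E = -3 (E = -18 + 15 = -3)
E + X*w = -3 - 1*25 = -3 - 25 = -28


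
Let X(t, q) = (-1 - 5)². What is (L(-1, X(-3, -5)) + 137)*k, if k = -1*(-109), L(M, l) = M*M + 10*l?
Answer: 54282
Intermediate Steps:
X(t, q) = 36 (X(t, q) = (-6)² = 36)
L(M, l) = M² + 10*l
k = 109
(L(-1, X(-3, -5)) + 137)*k = (((-1)² + 10*36) + 137)*109 = ((1 + 360) + 137)*109 = (361 + 137)*109 = 498*109 = 54282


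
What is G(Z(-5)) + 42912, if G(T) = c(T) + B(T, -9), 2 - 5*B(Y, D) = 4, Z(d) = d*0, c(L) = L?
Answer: 214558/5 ≈ 42912.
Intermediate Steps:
Z(d) = 0
B(Y, D) = -⅖ (B(Y, D) = ⅖ - ⅕*4 = ⅖ - ⅘ = -⅖)
G(T) = -⅖ + T (G(T) = T - ⅖ = -⅖ + T)
G(Z(-5)) + 42912 = (-⅖ + 0) + 42912 = -⅖ + 42912 = 214558/5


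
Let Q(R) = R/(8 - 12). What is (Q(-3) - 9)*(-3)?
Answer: 99/4 ≈ 24.750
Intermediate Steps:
Q(R) = -R/4 (Q(R) = R/(-4) = -R/4)
(Q(-3) - 9)*(-3) = (-¼*(-3) - 9)*(-3) = (¾ - 9)*(-3) = -33/4*(-3) = 99/4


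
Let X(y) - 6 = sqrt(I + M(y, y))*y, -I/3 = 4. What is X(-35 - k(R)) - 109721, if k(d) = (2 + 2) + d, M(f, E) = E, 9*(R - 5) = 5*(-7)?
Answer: -109715 - 361*I*sqrt(469)/27 ≈ -1.0972e+5 - 289.55*I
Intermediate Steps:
R = 10/9 (R = 5 + (5*(-7))/9 = 5 + (1/9)*(-35) = 5 - 35/9 = 10/9 ≈ 1.1111)
I = -12 (I = -3*4 = -12)
k(d) = 4 + d
X(y) = 6 + y*sqrt(-12 + y) (X(y) = 6 + sqrt(-12 + y)*y = 6 + y*sqrt(-12 + y))
X(-35 - k(R)) - 109721 = (6 + (-35 - (4 + 10/9))*sqrt(-12 + (-35 - (4 + 10/9)))) - 109721 = (6 + (-35 - 1*46/9)*sqrt(-12 + (-35 - 1*46/9))) - 109721 = (6 + (-35 - 46/9)*sqrt(-12 + (-35 - 46/9))) - 109721 = (6 - 361*sqrt(-12 - 361/9)/9) - 109721 = (6 - 361*I*sqrt(469)/27) - 109721 = -109715 - 361*I*sqrt(469)/27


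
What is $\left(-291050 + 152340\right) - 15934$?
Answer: $-154644$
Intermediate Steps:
$\left(-291050 + 152340\right) - 15934 = -138710 - 15934 = -154644$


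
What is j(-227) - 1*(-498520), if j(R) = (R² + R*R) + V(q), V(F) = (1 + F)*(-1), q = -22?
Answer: 601599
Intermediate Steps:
V(F) = -1 - F
j(R) = 21 + 2*R² (j(R) = (R² + R*R) + (-1 - 1*(-22)) = (R² + R²) + (-1 + 22) = 2*R² + 21 = 21 + 2*R²)
j(-227) - 1*(-498520) = (21 + 2*(-227)²) - 1*(-498520) = (21 + 2*51529) + 498520 = (21 + 103058) + 498520 = 103079 + 498520 = 601599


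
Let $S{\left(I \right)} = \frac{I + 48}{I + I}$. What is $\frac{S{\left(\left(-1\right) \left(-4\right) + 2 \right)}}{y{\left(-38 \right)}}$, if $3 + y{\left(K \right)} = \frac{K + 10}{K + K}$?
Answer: $- \frac{171}{100} \approx -1.71$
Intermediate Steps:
$y{\left(K \right)} = -3 + \frac{10 + K}{2 K}$ ($y{\left(K \right)} = -3 + \frac{K + 10}{K + K} = -3 + \frac{10 + K}{2 K}$)
$S{\left(I \right)} = \frac{48 + I}{2 I}$
$\frac{S{\left(\left(-1\right) \left(-4\right) + 2 \right)}}{y{\left(-38 \right)}} = \frac{\frac{1}{2} \frac{1}{\left(-1\right) \left(-4\right) + 2} \left(48 + \left(\left(-1\right) \left(-4\right) + 2\right)\right)}{- \frac{5}{2} + \frac{5}{-38}} = \frac{\frac{1}{2} \frac{1}{4 + 2} \left(48 + \left(4 + 2\right)\right)}{- \frac{5}{2} + 5 \left(- \frac{1}{38}\right)} = \frac{\frac{1}{2} \cdot \frac{1}{6} \left(48 + 6\right)}{- \frac{5}{2} - \frac{5}{38}} = \frac{\frac{1}{2} \cdot \frac{1}{6} \cdot 54}{- \frac{50}{19}} = \frac{9}{2} \left(- \frac{19}{50}\right) = - \frac{171}{100}$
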